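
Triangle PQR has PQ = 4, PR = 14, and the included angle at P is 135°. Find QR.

Law of cosines: QR^2 = 4^2 + 14^2 - 2(4)(14)cos(135°) = 56*sqrt(2) + 212, so QR = 2*sqrt(14*sqrt(2) + 53).

2*sqrt(14*sqrt(2) + 53)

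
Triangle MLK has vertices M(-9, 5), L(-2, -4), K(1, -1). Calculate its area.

Shoelace: Area = (1/2)|-9(-4--1) + -2(-1-5) + 1(5--4)| = (1/2)(48) = 24

24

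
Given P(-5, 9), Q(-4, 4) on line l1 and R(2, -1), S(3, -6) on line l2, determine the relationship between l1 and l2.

Slope of line 1: m1 = (4 - 9)/(-4 - -5) = -5/1 = -5
Slope of line 2: m2 = (-6 - -1)/(3 - 2) = -5/1 = -5
Since m1 = m2 = -5, the lines are parallel.

Parallel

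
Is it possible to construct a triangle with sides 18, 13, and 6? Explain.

Sort the sides: 6, 13, 18.
It suffices to check that the sum of the two smallest exceeds the largest:
6 + 13 = 19 > 18. ✓
Yes, a valid triangle can be formed.

Yes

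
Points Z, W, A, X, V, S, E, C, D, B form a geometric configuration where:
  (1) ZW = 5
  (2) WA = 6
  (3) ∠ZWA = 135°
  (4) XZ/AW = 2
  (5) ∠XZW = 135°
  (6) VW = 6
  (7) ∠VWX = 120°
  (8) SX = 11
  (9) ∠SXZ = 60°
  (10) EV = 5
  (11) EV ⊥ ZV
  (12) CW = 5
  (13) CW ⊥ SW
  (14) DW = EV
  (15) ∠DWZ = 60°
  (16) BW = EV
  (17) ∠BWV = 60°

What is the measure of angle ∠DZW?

From the given relations: DW = EV = 5.
Step 1: By the law of cosines on triangle ZWD: ZD² = 5² + 5² − 2·5·5·cos(60°) = 25, so ZD = 5.
Step 2: By the inverse law of cosines on triangle DZW: cos(∠DZW) = (5² + 5² − 5²) / (2·5·5) = 25/50 = 0.5, so ∠DZW = 60°.

Therefore, the measure of angle ∠DZW = 60°.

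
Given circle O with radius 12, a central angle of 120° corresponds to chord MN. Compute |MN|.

Drop a perpendicular from the center to the chord, bisecting both the chord and the central angle.
Each half-chord = r sin(θ/2) = 12 sin(60°).
The full chord = 2 × 12 × sin(60°) = 12*sqrt(3).

12*sqrt(3)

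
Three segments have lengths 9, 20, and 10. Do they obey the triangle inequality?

The longest side is 20. The other two sides sum to 9 + 10 = 19.
Since 19 ≤ 20, the two shorter sides cannot reach around to close the triangle.

No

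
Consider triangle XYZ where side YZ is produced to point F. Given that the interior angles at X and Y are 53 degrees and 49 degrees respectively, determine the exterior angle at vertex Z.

By the exterior angle theorem, an exterior angle of a triangle equals the sum of the two remote interior angles.
Exterior angle = angle X + angle Y
Exterior angle = 53 + 49 = 102 degrees

102 degrees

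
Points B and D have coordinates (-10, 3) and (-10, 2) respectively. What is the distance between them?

d = sqrt((0)^2 + (-1)^2) = sqrt(1) = 1

1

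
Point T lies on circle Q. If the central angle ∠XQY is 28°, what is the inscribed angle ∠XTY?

By the inscribed angle theorem, the inscribed angle is half the central angle.
Inscribed angle = 28° / 2 = 14°

14°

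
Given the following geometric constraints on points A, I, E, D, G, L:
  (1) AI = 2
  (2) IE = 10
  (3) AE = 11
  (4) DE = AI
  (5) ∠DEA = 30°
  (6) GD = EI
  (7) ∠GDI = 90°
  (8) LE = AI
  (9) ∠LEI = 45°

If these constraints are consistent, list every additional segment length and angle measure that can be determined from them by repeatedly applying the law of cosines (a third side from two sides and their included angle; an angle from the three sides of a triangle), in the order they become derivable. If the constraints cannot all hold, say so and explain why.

The constraints are consistent. Derivable facts, in order:
After 1 step:
- AD ≈ 9.32
- IL ≈ 8.7
- ∠AEI = 9.47°
- ∠AIE = 115.15°
- ∠EAI = 55.38°
After 2 steps:
- ∠ADE = 143.84°
- ∠DAE = 6.16°
- ∠EIL = 9.35°
- ∠ELI = 125.65°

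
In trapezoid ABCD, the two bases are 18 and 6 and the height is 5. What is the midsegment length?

midsegment = (18 + 6) / 2 = 24 / 2 = 12

12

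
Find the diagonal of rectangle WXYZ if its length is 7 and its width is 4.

Using the Pythagorean theorem:
d² = 7² + 4² = 49 + 16 = 65
d = sqrt(65)

sqrt(65)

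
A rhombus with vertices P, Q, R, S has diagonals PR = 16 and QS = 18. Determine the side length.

The diagonals of a rhombus bisect each other at right angles.
Half-diagonals: 16/2 = 8 and 18/2 = 9
side = sqrt(8^2 + 9^2)
side = sqrt(64 + 81)
side = sqrt(145)

sqrt(145)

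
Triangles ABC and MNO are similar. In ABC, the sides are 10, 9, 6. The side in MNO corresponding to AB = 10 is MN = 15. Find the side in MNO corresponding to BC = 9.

Since the triangles are similar, the ratio of corresponding sides is constant.
Scale factor k = MN / AB = 15 / 10 = 3/2
NO = k * BC = 3/2 * 9 = 27/2

27/2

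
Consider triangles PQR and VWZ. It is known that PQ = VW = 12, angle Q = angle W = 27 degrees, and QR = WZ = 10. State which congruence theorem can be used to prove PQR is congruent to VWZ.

The given information matches SAS: Two pairs of corresponding sides and the included angle are equal (Side-Angle-Side).

SAS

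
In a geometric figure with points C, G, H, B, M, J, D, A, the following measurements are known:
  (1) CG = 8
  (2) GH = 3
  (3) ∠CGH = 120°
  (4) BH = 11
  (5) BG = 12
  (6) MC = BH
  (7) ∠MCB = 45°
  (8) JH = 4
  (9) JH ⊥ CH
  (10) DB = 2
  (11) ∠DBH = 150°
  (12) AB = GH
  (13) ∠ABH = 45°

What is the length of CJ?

Step 1: By the law of cosines on triangle CGH: CH² = 8² + 3² − 2·8·3·cos(120°) = 97, so CH = √97.
Step 2: By the law of cosines on triangle CHJ: CJ² = √97² + 4² − 2·√97·4·cos(90°) = 113, so CJ = √113.

Therefore, the length of CJ = √113.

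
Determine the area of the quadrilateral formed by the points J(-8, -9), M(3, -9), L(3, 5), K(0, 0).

Shoelace: sum of cross terms = 141, Area = (1/2)|141| = 141/2

141/2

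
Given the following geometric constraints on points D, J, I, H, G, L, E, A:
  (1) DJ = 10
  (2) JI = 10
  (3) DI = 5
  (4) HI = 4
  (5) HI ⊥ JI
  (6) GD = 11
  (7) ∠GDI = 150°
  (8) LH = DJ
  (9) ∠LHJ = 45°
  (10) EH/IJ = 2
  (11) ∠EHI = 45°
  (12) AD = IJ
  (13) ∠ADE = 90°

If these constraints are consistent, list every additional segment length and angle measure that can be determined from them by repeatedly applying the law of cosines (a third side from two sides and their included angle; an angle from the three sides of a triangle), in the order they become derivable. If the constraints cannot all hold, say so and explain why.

The constraints are consistent. Derivable facts, in order:
After 1 step:
- IE ≈ 17.4
- IG ≈ 15.53
- JH = 2·√29
- ∠DIJ = 75.52°
- ∠DJI = 28.96°
- ∠IDJ = 75.52°
After 2 steps:
- JL ≈ 7.98
- ∠DGI = 9.26°
- ∠DIG = 20.74°
- ∠EIH = 125.65°
- ∠HEI = 9.35°
- ∠HJI = 21.8°
- ∠IHJ = 68.2°
After 3 steps:
- ∠HJL = 62.38°
- ∠HLJ = 72.62°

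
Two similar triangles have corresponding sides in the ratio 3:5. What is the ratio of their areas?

Area scales with the square of linear dimensions. If every length is multiplied by 3/5, then the area is multiplied by (3/5)^2 = 9/25.
The area ratio is 9:25.

9:25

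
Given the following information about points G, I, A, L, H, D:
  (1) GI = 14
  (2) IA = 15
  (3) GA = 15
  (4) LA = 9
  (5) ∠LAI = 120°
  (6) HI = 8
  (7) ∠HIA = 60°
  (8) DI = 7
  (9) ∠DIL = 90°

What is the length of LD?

Step 1: By the law of cosines on triangle LAI: LI² = 9² + 15² − 2·9·15·cos(120°) = 441, so LI = 21.
Step 2: By the law of cosines on triangle LID: LD² = 21² + 7² − 2·21·7·cos(90°) = 490, so LD = 7·√10.

Therefore, the length of LD = 7·√10.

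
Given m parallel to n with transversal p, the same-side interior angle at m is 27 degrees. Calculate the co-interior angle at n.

Co-interior (same-side interior) angles are between the parallel lines on the same side of the transversal.
Unlike corresponding or alternate interior angles, they are supplementary rather than equal.
So the angle = 180 - 27 = 153 degrees.

153 degrees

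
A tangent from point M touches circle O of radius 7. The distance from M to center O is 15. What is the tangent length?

Let T be the point of tangency. Then OT ⊥ MT (radius ⊥ tangent).
In right triangle OTM: OM² = OT² + MT²
15² = 7² + MT²
MT² = 176, MT = 4*sqrt(11)

4*sqrt(11)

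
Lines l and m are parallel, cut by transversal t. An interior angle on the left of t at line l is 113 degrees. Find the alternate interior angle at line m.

Alternate interior angles lie on opposite sides of the transversal, between the parallel lines.
By the alternate interior angle theorem, they are equal: 113 degrees.

113 degrees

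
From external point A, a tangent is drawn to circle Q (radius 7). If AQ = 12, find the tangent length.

tangent = √(d² - r²) = √(12² - 7²) = √(144 - 49) = √95 = sqrt(95)

sqrt(95)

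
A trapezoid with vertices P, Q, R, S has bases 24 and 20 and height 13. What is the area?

A trapezoid's area equals the midsegment times the height.
The midsegment is (24 + 20) / 2 = 22.
Area = 22 * 13 = 286.

286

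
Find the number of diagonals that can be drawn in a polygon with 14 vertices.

Each of the 14 vertices connects to 11 non-adjacent vertices via diagonals.
Total connections = 14 × 11 = 154, but each diagonal is counted twice.
Number of diagonals = 154 / 2 = 77.

77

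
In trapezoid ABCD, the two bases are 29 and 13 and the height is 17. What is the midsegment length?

The midsegment (median) of a trapezoid connects the midpoints of the non-parallel sides.
Its length is the average of the two bases: (29 + 13) / 2 = 21.

21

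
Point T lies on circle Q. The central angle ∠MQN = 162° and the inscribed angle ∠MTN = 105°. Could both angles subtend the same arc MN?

By the inscribed angle theorem, the inscribed angle for a central angle of 162° should be 162° / 2 = 81°.
The given inscribed angle is 105°, which does not equal 81°.
Therefore, no, they do not correspond to the same arc.

No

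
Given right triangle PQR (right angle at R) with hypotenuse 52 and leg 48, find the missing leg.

Rearranging the Pythagorean theorem to solve for the unknown leg:
leg^2 = hypotenuse^2 - known_leg^2 = 2704 - 2304 = 400
leg = sqrt(400) = 20.

20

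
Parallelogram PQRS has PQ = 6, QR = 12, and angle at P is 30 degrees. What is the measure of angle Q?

In a parallelogram, consecutive angles are supplementary (sum to 180°).
angle Q = 180 - angle P
angle Q = 180 - 30
angle Q = 150 degrees

150 degrees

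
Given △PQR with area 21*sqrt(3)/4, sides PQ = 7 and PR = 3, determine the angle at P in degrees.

Area = (1/2) * a * b * sin(C)
sin(C) = 2 * Area / (a * b)
sin(C) = 2 * 21*sqrt(3)/4 / (7 * 3)
sin(C) = sqrt(3)/2
C = arcsin(sqrt(3)/2) = 60°
Since sin(180° - C) = sin(C), the obtuse angle 120° gives the same area, so C = 60° or C = 120°.

60° or 120°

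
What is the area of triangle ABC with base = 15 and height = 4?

Area = (1/2)(15)(4) = 30

30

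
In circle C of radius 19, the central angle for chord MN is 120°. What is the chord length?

Chord length = 2r sin(θ/2)
= 2 × 19 × sin(120°/2)
= 2 × 19 × sin(60°)
= 19*sqrt(3)

19*sqrt(3)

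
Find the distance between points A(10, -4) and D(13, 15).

The horizontal distance is |13 - 10| = 3 and the vertical distance is |15 - -4| = 19.
By the Pythagorean theorem, d = sqrt(3^2 + 19^2) = sqrt(370).

sqrt(370)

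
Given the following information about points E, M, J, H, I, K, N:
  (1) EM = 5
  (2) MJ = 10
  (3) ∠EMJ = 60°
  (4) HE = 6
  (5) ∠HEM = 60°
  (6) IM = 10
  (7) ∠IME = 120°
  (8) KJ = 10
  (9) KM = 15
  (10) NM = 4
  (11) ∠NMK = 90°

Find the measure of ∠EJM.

Step 1: By the law of cosines on triangle JME: JE² = 10² + 5² − 2·10·5·cos(60°) = 75, so JE = 5·√3.
Step 2: By the inverse law of cosines on triangle EJM: cos(∠EJM) = ((5·√3)² + 10² − 5²) / (2·5·√3·10) = 150/173.21 = 0.866, so ∠EJM = 30°.

Therefore, the measure of angle ∠EJM = 30°.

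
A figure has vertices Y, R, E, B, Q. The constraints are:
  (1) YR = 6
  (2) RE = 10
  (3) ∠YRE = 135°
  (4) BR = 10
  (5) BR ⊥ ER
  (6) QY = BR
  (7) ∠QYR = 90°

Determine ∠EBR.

Step 1: By the law of cosines on triangle BRE: BE² = 10² + 10² − 2·10·10·cos(90°) = 200, so BE = 10·√2.
Step 2: By the inverse law of cosines on triangle EBR: cos(∠EBR) = ((10·√2)² + 10² − 10²) / (2·10·√2·10) = 200/282.84 = 0.7071, so ∠EBR = 45°.

Therefore, the measure of angle ∠EBR = 45°.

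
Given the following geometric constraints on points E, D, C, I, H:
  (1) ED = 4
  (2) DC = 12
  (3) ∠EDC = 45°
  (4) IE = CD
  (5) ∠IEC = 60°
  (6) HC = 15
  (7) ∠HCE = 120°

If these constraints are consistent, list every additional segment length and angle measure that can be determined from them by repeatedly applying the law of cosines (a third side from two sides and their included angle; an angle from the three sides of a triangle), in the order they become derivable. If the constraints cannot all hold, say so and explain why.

The constraints are consistent. Derivable facts, in order:
After 1 step:
- EC ≈ 9.6
After 2 steps:
- CI ≈ 11
- EH ≈ 21.47
- ∠CED = 117.86°
- ∠DCE = 17.14°
After 3 steps:
- ∠CEH = 37.23°
- ∠CHE = 22.77°
- ∠CIE = 49.1°
- ∠ECI = 70.9°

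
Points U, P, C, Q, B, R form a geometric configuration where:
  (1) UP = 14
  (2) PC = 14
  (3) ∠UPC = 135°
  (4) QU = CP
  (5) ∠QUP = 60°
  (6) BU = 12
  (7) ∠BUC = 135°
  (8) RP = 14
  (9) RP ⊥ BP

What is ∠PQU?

From the given relations: QU = CP = 14.
Step 1: By the law of cosines on triangle QUP: QP² = 14² + 14² − 2·14·14·cos(60°) = 196, so QP = 14.
Step 2: By the inverse law of cosines on triangle PQU: cos(∠PQU) = (14² + 14² − 14²) / (2·14·14) = 196/392 = 0.5, so ∠PQU = 60°.

Therefore, the measure of angle ∠PQU = 60°.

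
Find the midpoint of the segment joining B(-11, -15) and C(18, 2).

M = ((x₁ + x₂)/2, (y₁ + y₂)/2)
= ((-11 + 18)/2, (-15 + 2)/2)
= (7/2, -13/2) = (7/2, -13/2)

(7/2, -13/2)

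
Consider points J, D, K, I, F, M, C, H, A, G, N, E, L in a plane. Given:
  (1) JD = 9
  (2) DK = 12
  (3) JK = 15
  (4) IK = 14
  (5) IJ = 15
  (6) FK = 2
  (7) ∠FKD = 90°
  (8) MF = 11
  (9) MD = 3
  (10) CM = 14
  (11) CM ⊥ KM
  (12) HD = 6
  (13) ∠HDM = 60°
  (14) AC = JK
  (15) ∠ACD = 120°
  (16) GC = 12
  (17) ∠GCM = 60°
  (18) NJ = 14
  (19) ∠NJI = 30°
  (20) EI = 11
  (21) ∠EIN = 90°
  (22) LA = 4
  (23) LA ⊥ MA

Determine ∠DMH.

Step 1: By the law of cosines on triangle MDH: MH² = 3² + 6² − 2·3·6·cos(60°) = 27, so MH = 3·√3.
Step 2: By the inverse law of cosines on triangle DMH: cos(∠DMH) = (3² + (3·√3)² − 6²) / (2·3·3·√3) = 0/31.18 = 0, so ∠DMH = 90°.

Therefore, the measure of angle ∠DMH = 90°.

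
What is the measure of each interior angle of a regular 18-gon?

Each interior angle of a regular n-gon is (n - 2) * 180 / n.
For n = 18: (18 - 2) * 180 / 18 = 2880/18 = 160 degrees.

160 degrees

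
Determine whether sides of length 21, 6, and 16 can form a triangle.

Check all three triangle inequalities:
21 + 6 = 27 > 16 ✓
21 + 16 = 37 > 6 ✓
6 + 16 = 22 > 21 ✓
All conditions hold, so these sides form a valid triangle.

Yes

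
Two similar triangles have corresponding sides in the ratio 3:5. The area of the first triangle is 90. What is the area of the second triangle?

For similar figures, the area ratio equals the square of the side ratio.
Side ratio (the first triangle to the second triangle) = 3:5, so area ratio = 3^2:5^2 = 9:25.
If the area of the first triangle is 90, then the area of the second triangle = 90 * (25/9) = 250.

250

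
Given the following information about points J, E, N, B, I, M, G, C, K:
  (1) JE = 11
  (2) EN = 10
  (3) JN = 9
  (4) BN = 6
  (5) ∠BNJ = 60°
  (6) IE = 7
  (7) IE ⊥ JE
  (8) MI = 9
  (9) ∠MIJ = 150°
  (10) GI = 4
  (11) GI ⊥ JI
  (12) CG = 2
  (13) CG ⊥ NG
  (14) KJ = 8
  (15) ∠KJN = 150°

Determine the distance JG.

Step 1: By the law of cosines on triangle JEI: JI² = 11² + 7² − 2·11·7·cos(90°) = 170, so JI = √170.
Step 2: By the law of cosines on triangle JIG: JG² = √170² + 4² − 2·√170·4·cos(90°) = 186, so JG = √186.

Therefore, the length of JG = √186.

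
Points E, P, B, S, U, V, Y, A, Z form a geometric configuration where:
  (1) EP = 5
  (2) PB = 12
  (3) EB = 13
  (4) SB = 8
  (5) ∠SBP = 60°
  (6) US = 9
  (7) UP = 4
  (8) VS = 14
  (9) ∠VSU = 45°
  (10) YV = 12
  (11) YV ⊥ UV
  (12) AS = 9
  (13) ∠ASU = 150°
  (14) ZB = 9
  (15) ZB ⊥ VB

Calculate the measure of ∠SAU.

Step 1: By the law of cosines on triangle ASU: AU² = 9² + 9² − 2·9·9·cos(150°) = 302.3, so AU ≈ 17.39.
Step 2: By the inverse law of cosines on triangle SAU: cos(∠SAU) = (9² + 17.39² − 9²) / (2·9·17.39) = 302.3/312.96 = 0.9659, so ∠SAU = 15°.

Therefore, the measure of angle ∠SAU = 15°.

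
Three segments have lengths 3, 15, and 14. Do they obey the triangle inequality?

Check all three triangle inequalities:
3 + 15 = 18 > 14 ✓
3 + 14 = 17 > 15 ✓
15 + 14 = 29 > 3 ✓
All conditions hold, so these sides form a valid triangle.

Yes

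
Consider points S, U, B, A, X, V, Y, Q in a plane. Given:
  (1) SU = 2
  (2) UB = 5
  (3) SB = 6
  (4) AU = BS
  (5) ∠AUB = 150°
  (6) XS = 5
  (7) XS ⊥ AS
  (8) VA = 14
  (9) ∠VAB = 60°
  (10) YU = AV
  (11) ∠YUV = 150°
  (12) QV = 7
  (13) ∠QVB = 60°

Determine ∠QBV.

From the given relations: AU = BS = 6.
Step 1: By the law of cosines on triangle BUA: BA² = 5² + 6² − 2·5·6·cos(150°) = 112.96, so BA ≈ 10.63.
Step 2: By the law of cosines on triangle BAV: BV² = 10.63² + 14² − 2·10.63·14·cos(60°) = 160.16, so BV ≈ 12.66.
Step 3: By the law of cosines on triangle BVQ: BQ² = 12.66² + 7² − 2·12.66·7·cos(60°) = 120.58, so BQ ≈ 10.98.
Step 4: By the inverse law of cosines on triangle QBV: cos(∠QBV) = (10.98² + 12.66² − 7²) / (2·10.98·12.66) = 231.74/277.93 = 0.8338, so ∠QBV = 33.51°.

Therefore, the measure of angle ∠QBV = 33.51°.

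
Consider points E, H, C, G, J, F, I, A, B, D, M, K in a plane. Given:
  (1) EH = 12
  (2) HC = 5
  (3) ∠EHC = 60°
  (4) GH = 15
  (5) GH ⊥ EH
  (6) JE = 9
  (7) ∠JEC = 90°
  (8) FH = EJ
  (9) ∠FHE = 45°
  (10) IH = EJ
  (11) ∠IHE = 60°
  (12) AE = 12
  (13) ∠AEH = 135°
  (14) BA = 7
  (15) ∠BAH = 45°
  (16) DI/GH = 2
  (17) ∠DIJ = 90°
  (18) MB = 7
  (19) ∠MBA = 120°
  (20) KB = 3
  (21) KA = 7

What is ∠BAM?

Step 1: By the law of cosines on triangle ABM: AM² = 7² + 7² − 2·7·7·cos(120°) = 147, so AM = 7·√3.
Step 2: By the inverse law of cosines on triangle BAM: cos(∠BAM) = (7² + (7·√3)² − 7²) / (2·7·7·√3) = 147/169.74 = 0.866, so ∠BAM = 30°.

Therefore, the measure of angle ∠BAM = 30°.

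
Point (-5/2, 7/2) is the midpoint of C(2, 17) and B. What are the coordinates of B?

Using the midpoint formula: M = ((x1 + x2)/2, (y1 + y2)/2)
We know M = (-5/2, 7/2) and C = (2, 17)
For x: -5/2 = (2 + x2)/2, so x2 = 2*-5/2 - 2 = -7
For y: 7/2 = (17 + y2)/2, so y2 = 2*7/2 - 17 = -10
B = (-7, -10)

(-7, -10)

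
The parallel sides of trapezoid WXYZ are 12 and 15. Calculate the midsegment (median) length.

The midsegment (median) of a trapezoid connects the midpoints of the non-parallel sides.
Its length is the average of the two bases: (12 + 15) / 2 = 27/2.

27/2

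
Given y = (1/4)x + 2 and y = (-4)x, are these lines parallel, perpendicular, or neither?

Slope of line 1: m1 = 1/4
Slope of line 2: m2 = -4
Two lines are perpendicular when the product of their slopes is -1 (negative reciprocals).
m1 * m2 = (1/4) * (-4) = -1, confirming perpendicularity.

Perpendicular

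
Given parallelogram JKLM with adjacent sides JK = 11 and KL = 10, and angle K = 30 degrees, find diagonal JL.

Law of cosines: d^2 = 11^2 + 10^2 - 2(11)(10)cos(30°) = 221 - 110*sqrt(3), so d = sqrt(221 - 110*sqrt(3)).

sqrt(221 - 110*sqrt(3))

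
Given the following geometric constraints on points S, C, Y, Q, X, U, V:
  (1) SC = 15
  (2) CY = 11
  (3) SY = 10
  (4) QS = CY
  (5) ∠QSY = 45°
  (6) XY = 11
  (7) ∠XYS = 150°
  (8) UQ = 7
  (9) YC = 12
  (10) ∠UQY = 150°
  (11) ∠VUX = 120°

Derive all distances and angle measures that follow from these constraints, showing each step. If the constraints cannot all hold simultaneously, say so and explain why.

These constraints are not satisfiable: (2) CY = 11 and (9) YC = 12 assign two different lengths to the same segment. No planar figure meets all of them, so nothing further can be derived.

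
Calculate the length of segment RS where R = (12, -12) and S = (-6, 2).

The horizontal distance is |-6 - 12| = 18 and the vertical distance is |2 - -12| = 14.
By the Pythagorean theorem, d = sqrt(18^2 + 14^2) = sqrt(520) = 2*sqrt(130).

2*sqrt(130)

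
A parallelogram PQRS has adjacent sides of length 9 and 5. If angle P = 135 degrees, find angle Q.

In a parallelogram, consecutive angles are supplementary (sum to 180°).
angle Q = 180 - angle P
angle Q = 180 - 135
angle Q = 45 degrees

45 degrees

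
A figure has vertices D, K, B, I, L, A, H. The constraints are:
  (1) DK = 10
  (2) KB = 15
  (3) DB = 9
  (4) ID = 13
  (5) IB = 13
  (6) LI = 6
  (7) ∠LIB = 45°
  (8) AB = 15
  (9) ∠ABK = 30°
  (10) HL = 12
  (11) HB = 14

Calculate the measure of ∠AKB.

Step 1: By the law of cosines on triangle KBA: KA² = 15² + 15² − 2·15·15·cos(30°) = 60.29, so KA ≈ 7.76.
Step 2: By the inverse law of cosines on triangle AKB: cos(∠AKB) = (7.76² + 15² − 15²) / (2·7.76·15) = 60.29/232.94 = 0.2588, so ∠AKB = 75°.

Therefore, the measure of angle ∠AKB = 75°.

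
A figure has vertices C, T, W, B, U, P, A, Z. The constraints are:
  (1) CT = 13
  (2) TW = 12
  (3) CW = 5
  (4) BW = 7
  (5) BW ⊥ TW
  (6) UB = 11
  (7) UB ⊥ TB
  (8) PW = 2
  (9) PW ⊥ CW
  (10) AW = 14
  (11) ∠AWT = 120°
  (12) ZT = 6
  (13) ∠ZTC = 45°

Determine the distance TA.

Step 1: By the law of cosines on triangle TWA: TA² = 12² + 14² − 2·12·14·cos(120°) = 508, so TA = 2·√127.

Therefore, the length of TA = 2·√127.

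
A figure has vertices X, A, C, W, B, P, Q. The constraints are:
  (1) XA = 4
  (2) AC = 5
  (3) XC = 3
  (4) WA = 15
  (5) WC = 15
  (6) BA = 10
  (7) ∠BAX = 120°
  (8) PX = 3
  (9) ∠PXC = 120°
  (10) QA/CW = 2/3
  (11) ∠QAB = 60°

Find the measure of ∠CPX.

Step 1: By the law of cosines on triangle PXC: PC² = 3² + 3² − 2·3·3·cos(120°) = 27, so PC = 3·√3.
Step 2: By the inverse law of cosines on triangle CPX: cos(∠CPX) = ((3·√3)² + 3² − 3²) / (2·3·√3·3) = 27/31.18 = 0.866, so ∠CPX = 30°.

Therefore, the measure of angle ∠CPX = 30°.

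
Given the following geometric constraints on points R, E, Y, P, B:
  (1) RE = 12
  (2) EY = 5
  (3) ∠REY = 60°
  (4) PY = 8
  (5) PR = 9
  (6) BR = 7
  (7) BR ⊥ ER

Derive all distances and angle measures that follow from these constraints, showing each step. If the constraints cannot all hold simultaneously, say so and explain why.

The constraints are consistent.

Step 1: From RE = 12, EY = 5, and ∠REY = 60°, by the law of cosines:
  RY² = RE² + EY² - 2·RE·EY·cos(60°) = 144 + 25 - 60 = 109
  RY = √109

Step 2: From ER = 12, RB = 7, and ∠ERB = 90°, by the law of cosines:
  EB² = ER² + RB² - 2·ER·RB·cos(90°) = 144 + 49 - 0 = 193
  EB = √193

Step 3: From RE = 12, RY = √109, EY = 5, by the inverse law of cosines:
  cos(∠ERY) = (RE² + RY² - EY²) / (2·RE·RY)
  ∠ERY = 24.5°

Step 4: From RP = 9, RY = √109, PY = 8, by the inverse law of cosines:
  cos(∠PRY) = (RP² + RY² - PY²) / (2·RP·RY)
  ∠PRY = 47.9°

Step 5: From EB = √193, ER = 12, BR = 7, by the inverse law of cosines:
  cos(∠BER) = (EB² + ER² - BR²) / (2·EB·ER)
  ∠BER = 30.26°

Step 6: From YE = 5, YR = √109, ER = 12, by the inverse law of cosines:
  cos(∠EYR) = (YE² + YR² - ER²) / (2·YE·YR)
  ∠EYR = 95.5°

Step 7: From YP = 8, YR = √109, PR = 9, by the inverse law of cosines:
  cos(∠PYR) = (YP² + YR² - PR²) / (2·YP·YR)
  ∠PYR = 56.58°

Step 8: From PR = 9, PY = 8, RY = √109, by the inverse law of cosines:
  cos(∠RPY) = (PR² + PY² - RY²) / (2·PR·PY)
  ∠RPY = 75.52°

Step 9: From BE = √193, BR = 7, ER = 12, by the inverse law of cosines:
  cos(∠EBR) = (BE² + BR² - ER²) / (2·BE·BR)
  ∠EBR = 59.74°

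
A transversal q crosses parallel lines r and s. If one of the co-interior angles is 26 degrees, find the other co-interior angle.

Co-interior angles sum to 180: 180 - 26 = 154 degrees.

154 degrees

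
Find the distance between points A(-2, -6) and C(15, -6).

d = sqrt((17)^2 + (0)^2) = sqrt(289) = 17

17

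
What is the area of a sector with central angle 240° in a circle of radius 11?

Sector area = πr² × θ/360
= π × 11² × 2/3
= π × 121 × 2/3
= 242*pi/3

242*pi/3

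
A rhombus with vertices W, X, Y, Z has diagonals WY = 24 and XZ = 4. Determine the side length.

In a rhombus, the diagonals bisect each other perpendicularly, creating four congruent right triangles.
Each triangle has legs 12 (half of 24) and 2 (half of 4).
The hypotenuse of each right triangle is a side of the rhombus:
side = sqrt(12^2 + 2^2) = sqrt(148) = 2*sqrt(37)

2*sqrt(37)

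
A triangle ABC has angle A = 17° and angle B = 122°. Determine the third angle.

angle C = 180 - 17 - 122 = 41 degrees.

41 degrees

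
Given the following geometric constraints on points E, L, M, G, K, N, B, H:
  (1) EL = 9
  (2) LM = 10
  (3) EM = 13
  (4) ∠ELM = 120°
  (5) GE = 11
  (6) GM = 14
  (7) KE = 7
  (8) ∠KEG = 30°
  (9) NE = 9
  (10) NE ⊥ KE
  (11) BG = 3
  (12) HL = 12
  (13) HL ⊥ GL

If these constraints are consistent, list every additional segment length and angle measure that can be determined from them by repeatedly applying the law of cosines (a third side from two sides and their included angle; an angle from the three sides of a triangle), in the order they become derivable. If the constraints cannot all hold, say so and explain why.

These constraints are not satisfiable: (1), (2) and (4) already determine EM: by the law of cosines EM² = 9² + 10² − 2·9·10·cos(120°) = 271, so EM ≈ 16.46, which contradicts (3) EM = 13. No planar figure meets all of them, so nothing further can be derived.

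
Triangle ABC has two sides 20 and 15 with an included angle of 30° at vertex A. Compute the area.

When two sides and the included angle are known, the area formula is (1/2)ab sin(C).
The height from one side to the opposite vertex is 15 sin(30°) = 15/2.
Area = (1/2) * 20 * 15/2 = 75.

75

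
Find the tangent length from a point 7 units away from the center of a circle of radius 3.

The tangent, radius, and line from the external point to the center form a right triangle.
The right angle is where the tangent meets the radius.
By the Pythagorean theorem: tangent² + 3² = 7²
tangent² = 49 - 9 = 40
tangent = 2*sqrt(10)

2*sqrt(10)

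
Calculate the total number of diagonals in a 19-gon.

The number of diagonals in an n-gon is n(n - 3)/2.
For n = 19: 19(19 - 3)/2 = 19 × 16 / 2 = 152.

152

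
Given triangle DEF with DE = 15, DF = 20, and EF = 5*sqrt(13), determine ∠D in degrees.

By the inverse law of cosines: cos(D) = (DE² + DF² - EF²) / (2 × DE × DF)
cos(D) = (15² + 20² - (5*sqrt(13))²) / (2 × 15 × 20)
cos(D) = (225 + 400 - (325)) / 600
cos(D) = 1/2
D = arccos(1/2) = 60°

60°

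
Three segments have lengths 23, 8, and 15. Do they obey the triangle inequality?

No.
The triangle inequality is violated: 8 + 15 = 23 ≤ 23.
These lengths cannot form a triangle.

No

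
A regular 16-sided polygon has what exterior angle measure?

Each exterior angle of a regular n-gon is 360 / n.
For n = 16: 360 / 16 = 45/2 degrees.

45/2 degrees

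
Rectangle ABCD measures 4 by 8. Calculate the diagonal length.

Using the Pythagorean theorem:
d² = 4² + 8² = 16 + 64 = 80
d = sqrt(80) = 4*sqrt(5)

4*sqrt(5)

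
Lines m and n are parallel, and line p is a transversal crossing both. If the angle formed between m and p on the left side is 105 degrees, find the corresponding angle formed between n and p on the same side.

When a transversal crosses parallel lines, angles in the same position at each intersection are called corresponding angles.
These are always equal, so the answer is 105 degrees.

105 degrees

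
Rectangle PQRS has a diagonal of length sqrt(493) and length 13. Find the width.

Using the Pythagorean theorem: d^2 = a^2 + b^2
b^2 = d^2 - a^2
b^2 = 493 - 169
b^2 = 324
b = sqrt(324) = 18

18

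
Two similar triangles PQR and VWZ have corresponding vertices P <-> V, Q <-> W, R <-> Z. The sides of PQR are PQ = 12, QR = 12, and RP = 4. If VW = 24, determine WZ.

Similar triangles have proportional sides. Setting up the proportion:
VW / PQ = WZ / QR
24 / 12 = WZ / 12
WZ = 12 * 24 / 12 = 24.

24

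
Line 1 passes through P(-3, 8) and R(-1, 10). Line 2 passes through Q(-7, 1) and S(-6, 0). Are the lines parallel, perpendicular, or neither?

Slope of line 1: m1 = (10 - 8)/(-1 - -3) = 2/2 = 1
Slope of line 2: m2 = (0 - 1)/(-6 - -7) = -1/1 = -1
m1 * m2 = -1, so perpendicular.

Perpendicular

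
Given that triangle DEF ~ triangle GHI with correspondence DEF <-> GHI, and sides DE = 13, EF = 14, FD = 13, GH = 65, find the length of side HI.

Since the triangles are similar, the ratio of corresponding sides is constant.
Scale factor k = GH / DE = 65 / 13 = 5
HI = k * EF = 5 * 14 = 70

70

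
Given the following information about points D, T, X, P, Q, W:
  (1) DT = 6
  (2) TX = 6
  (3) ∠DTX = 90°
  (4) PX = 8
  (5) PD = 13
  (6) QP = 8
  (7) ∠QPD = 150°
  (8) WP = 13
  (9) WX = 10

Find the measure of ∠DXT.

Step 1: By the law of cosines on triangle XTD: XD² = 6² + 6² − 2·6·6·cos(90°) = 72, so XD = 6·√2.
Step 2: By the inverse law of cosines on triangle DXT: cos(∠DXT) = ((6·√2)² + 6² − 6²) / (2·6·√2·6) = 72/101.82 = 0.7071, so ∠DXT = 45°.

Therefore, the measure of angle ∠DXT = 45°.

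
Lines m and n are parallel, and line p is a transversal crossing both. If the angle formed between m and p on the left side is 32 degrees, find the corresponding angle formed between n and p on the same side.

Corresponding angles are equal: 32 degrees.

32 degrees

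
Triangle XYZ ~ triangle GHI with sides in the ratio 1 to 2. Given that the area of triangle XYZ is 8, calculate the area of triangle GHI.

For similar figures, the area ratio equals the square of the side ratio.
Side ratio (XYZ to GHI) = 1:2, so area ratio = 1^2:2^2 = 1:4.
If the area of XYZ is 8, then the area of GHI = 8 * (4/1) = 32.

32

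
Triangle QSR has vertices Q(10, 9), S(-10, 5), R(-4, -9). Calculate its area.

The Shoelace formula computes the area from vertex coordinates by summing cross products.
For vertices (10,9), (-10,5), (-4,-9):
Signed sum = 10*5 - -10*9 + -10*-9 - -4*5 + -4*9 - 10*-9
= 140 + 110 + 54 = 304
Area = (1/2)|304| = 152.

152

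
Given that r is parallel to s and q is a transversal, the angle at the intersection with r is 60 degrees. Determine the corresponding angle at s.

Corresponding angles formed by parallel lines and a transversal are equal.
The given angle is 60 degrees.
The corresponding angle = 60 degrees.

60 degrees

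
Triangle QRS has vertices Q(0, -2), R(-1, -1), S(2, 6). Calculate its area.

Shoelace: Area = (1/2)|0(-1-6) + -1(6--2) + 2(-2--1)| = (1/2)(10) = 5

5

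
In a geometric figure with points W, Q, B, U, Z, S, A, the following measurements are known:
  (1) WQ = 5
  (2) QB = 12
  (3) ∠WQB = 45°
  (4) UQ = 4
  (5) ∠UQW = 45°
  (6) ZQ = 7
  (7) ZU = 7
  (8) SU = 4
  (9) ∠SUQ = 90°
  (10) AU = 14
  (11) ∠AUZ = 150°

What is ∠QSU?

Step 1: By the law of cosines on triangle SUQ: SQ² = 4² + 4² − 2·4·4·cos(90°) = 32, so SQ = 4·√2.
Step 2: By the inverse law of cosines on triangle QSU: cos(∠QSU) = ((4·√2)² + 4² − 4²) / (2·4·√2·4) = 32/45.25 = 0.7071, so ∠QSU = 45°.

Therefore, the measure of angle ∠QSU = 45°.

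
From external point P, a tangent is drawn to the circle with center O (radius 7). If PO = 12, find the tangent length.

Let T be the point of tangency. Then OT ⊥ PT (radius ⊥ tangent).
In right triangle OTP: OP² = OT² + PT²
12² = 7² + PT²
PT² = 95, PT = sqrt(95)

sqrt(95)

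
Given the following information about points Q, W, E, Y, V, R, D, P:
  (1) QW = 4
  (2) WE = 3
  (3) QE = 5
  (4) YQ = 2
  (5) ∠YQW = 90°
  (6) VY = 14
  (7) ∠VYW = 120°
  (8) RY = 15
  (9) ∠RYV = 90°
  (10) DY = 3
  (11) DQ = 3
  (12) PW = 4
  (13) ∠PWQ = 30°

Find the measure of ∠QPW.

Step 1: By the law of cosines on triangle PWQ: PQ² = 4² + 4² − 2·4·4·cos(30°) = 4.29, so PQ ≈ 2.07.
Step 2: By the inverse law of cosines on triangle QPW: cos(∠QPW) = (2.07² + 4² − 4²) / (2·2.07·4) = 4.29/16.56 = 0.2588, so ∠QPW = 75°.

Therefore, the measure of angle ∠QPW = 75°.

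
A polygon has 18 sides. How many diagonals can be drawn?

Each of the 18 vertices connects to 15 non-adjacent vertices via diagonals.
Total connections = 18 × 15 = 270, but each diagonal is counted twice.
Number of diagonals = 270 / 2 = 135.

135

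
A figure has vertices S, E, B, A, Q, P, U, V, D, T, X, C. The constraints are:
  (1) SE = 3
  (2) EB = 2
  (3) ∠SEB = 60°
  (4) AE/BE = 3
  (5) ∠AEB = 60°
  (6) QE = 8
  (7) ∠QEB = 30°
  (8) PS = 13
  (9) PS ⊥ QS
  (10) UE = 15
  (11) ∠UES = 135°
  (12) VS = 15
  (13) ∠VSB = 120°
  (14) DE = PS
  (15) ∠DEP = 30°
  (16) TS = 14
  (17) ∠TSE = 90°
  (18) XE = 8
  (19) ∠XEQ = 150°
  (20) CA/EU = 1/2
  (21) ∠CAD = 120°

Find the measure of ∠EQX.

Step 1: By the law of cosines on triangle QEX: QX² = 8² + 8² − 2·8·8·cos(150°) = 238.85, so QX ≈ 15.45.
Step 2: By the inverse law of cosines on triangle EQX: cos(∠EQX) = (8² + 15.45² − 8²) / (2·8·15.45) = 238.85/247.28 = 0.9659, so ∠EQX = 15°.

Therefore, the measure of angle ∠EQX = 15°.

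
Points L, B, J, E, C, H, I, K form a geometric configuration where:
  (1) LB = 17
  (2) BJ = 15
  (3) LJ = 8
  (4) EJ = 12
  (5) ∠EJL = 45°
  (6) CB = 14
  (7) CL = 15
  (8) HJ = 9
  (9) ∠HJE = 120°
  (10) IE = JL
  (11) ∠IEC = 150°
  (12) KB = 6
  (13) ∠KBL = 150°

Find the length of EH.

Step 1: By the law of cosines on triangle EJH: EH² = 12² + 9² − 2·12·9·cos(120°) = 333, so EH = 3·√37.

Therefore, the length of EH = 3·√37.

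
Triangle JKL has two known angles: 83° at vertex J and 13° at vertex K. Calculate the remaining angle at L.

By the triangle angle sum property, the three interior angles of any triangle add up to 180°.
We know angle J = 83° and angle K = 13°, so their sum is 96°.
Therefore angle L = 180° - 96° = 84°.

84 degrees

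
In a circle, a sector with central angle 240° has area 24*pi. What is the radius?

The sector covers 240°/360° = 2/3 of the full circle.
Full circle area = 24*pi / 2/3 = 36*pi.
Since full area = πr², we get r² = 36*pi/π = 36, so r = 6.

6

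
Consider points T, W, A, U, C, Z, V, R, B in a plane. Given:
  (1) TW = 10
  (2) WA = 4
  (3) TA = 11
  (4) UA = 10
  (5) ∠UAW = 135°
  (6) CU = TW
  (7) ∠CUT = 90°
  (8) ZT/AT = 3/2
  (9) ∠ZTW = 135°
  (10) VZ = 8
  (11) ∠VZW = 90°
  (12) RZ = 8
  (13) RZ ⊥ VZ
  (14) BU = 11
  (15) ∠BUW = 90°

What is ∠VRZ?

Step 1: By the law of cosines on triangle RZV: RV² = 8² + 8² − 2·8·8·cos(90°) = 128, so RV = 8·√2.
Step 2: By the inverse law of cosines on triangle VRZ: cos(∠VRZ) = ((8·√2)² + 8² − 8²) / (2·8·√2·8) = 128/181.02 = 0.7071, so ∠VRZ = 45°.

Therefore, the measure of angle ∠VRZ = 45°.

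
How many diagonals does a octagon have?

The number of diagonals in an n-gon is n(n - 3)/2.
For n = 8: 8(8 - 3)/2 = 8 × 5 / 2 = 20.

20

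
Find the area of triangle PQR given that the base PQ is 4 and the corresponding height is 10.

A triangle's area is half the area of a rectangle with the same base and height.
Area = (1/2) * 4 * 10 = 20.

20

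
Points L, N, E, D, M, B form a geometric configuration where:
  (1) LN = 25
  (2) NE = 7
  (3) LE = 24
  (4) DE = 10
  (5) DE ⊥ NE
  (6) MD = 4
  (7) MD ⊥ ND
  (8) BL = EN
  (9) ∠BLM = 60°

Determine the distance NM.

Step 1: By the law of cosines on triangle DEN: DN² = 10² + 7² − 2·10·7·cos(90°) = 149, so DN = √149.
Step 2: By the law of cosines on triangle NDM: NM² = √149² + 4² − 2·√149·4·cos(90°) = 165, so NM = √165.

Therefore, the length of NM = √165.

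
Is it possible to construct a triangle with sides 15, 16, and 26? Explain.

For three segments to close into a triangle, no single side can be as long as the other two combined.
The longest side is 26, and 15 + 16 = 31 > 26.
A triangle can be formed.

Yes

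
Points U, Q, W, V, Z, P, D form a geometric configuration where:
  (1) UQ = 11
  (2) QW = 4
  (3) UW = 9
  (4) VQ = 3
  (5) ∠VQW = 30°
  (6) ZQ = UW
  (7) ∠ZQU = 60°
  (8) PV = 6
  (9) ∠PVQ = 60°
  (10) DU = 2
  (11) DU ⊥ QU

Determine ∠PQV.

Step 1: By the law of cosines on triangle QVP: QP² = 3² + 6² − 2·3·6·cos(60°) = 27, so QP = 3·√3.
Step 2: By the inverse law of cosines on triangle PQV: cos(∠PQV) = ((3·√3)² + 3² − 6²) / (2·3·√3·3) = 0/31.18 = 0, so ∠PQV = 90°.

Therefore, the measure of angle ∠PQV = 90°.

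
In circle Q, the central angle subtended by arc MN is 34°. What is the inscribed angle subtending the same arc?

By the inscribed angle theorem, the inscribed angle is half the central angle.
Inscribed angle = 34° / 2 = 17°

17°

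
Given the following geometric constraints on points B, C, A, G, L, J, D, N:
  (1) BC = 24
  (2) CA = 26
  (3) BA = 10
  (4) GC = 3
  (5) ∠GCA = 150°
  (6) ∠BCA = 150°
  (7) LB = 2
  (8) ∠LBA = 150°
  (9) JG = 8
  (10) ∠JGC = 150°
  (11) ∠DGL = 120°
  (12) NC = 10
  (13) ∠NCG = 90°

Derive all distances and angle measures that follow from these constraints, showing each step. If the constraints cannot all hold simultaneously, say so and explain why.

These constraints are not satisfiable: (1), (2) and (3) fix all three sides of triangle BCA, so by the law of cosines cos(∠BCA) = (24² + 26² − 10²) / (2·24·26) = 0.9231, i.e. ∠BCA ≈ 22.62°, which contradicts (6) ∠BCA = 150°. No planar figure meets all of them, so nothing further can be derived.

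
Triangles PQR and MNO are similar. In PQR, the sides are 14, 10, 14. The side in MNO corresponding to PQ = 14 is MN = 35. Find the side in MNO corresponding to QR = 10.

Similar triangles have proportional sides. Setting up the proportion:
MN / PQ = NO / QR
35 / 14 = NO / 10
NO = 10 * 35 / 14 = 25.

25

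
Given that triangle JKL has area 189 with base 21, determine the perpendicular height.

Area = (1/2) * base * height
height = 2 * Area / base
height = 2 * 189 / 21
height = 378 / 21
height = 18

18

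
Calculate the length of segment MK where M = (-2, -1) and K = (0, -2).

d = sqrt((0 - -2)^2 + (-2 - -1)^2)
d = sqrt(2^2 + -1^2)
d = sqrt(4 + 1)
d = sqrt(5)

sqrt(5)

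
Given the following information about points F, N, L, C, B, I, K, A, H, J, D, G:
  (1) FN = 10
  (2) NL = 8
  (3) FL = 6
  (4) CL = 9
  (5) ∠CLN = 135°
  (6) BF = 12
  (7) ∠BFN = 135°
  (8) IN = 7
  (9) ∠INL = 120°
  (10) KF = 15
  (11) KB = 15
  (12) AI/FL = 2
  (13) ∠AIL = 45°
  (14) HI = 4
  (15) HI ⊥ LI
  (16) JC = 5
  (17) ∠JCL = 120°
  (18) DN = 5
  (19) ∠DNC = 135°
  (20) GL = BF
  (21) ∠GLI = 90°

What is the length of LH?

Step 1: By the law of cosines on triangle LNI: LI² = 8² + 7² − 2·8·7·cos(120°) = 169, so LI = 13.
Step 2: By the law of cosines on triangle LIH: LH² = 13² + 4² − 2·13·4·cos(90°) = 185, so LH = √185.

Therefore, the length of LH = √185.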